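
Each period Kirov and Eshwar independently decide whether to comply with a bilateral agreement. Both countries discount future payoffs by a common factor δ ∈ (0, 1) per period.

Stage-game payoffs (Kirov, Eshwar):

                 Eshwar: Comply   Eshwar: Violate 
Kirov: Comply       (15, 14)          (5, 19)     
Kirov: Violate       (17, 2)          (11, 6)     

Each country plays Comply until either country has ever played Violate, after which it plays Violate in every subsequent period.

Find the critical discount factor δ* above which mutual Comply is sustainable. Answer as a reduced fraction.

Kirov: cooperation gives 15 each period; deviation gives 17 once then 11 forever.
  15/(1−δ) ≥ 17 + 11δ/(1−δ) ⇒ δ ≥ 2/6 = 1/3.
Eshwar: cooperation gives 14 each period; deviation gives 19 once then 6 forever.
  δ ≥ 5/13.
Both must hold, so the binding constraint is Eshwar's: δ ≥ 5/13.

5/13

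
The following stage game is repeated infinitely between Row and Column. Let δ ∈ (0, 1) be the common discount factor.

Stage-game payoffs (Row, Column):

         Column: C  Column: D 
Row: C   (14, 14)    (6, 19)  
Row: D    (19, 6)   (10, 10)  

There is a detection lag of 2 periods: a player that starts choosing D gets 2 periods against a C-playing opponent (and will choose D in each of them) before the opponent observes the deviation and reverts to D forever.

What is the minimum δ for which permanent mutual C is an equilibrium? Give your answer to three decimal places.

Deviating for the 2 undetected periods gains 19−14 = 5 per period over cooperation, then loses 14−10 = 4 per period forever once punishment starts.
Gain: 5(1 + δ + … + δ^1); loss: 4·δ^2/(1−δ).
No profitable deviation ⇔ 5(1−δ^2) ≤ 4·δ^2, i.e. δ^2 ≥ 5/(5+4) = 5/9.
Hence δ ≥ (5/9)^(1/2) ≈ 0.745.

0.745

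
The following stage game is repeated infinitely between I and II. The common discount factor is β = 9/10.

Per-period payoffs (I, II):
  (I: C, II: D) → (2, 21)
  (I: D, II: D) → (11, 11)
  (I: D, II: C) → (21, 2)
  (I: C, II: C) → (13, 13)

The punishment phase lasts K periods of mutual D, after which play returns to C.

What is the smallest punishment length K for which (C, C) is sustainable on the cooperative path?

Need Σ_{k=1}^{K} β^k ≥ (21−13)/(13−11) = 4.0000 at β = 9/10.
At K = 5 the sum is 3.6856 < 4.0000; at K = 6 it is 4.2170 ≥ 4.0000.
So the minimum punishment length is K = 6.

6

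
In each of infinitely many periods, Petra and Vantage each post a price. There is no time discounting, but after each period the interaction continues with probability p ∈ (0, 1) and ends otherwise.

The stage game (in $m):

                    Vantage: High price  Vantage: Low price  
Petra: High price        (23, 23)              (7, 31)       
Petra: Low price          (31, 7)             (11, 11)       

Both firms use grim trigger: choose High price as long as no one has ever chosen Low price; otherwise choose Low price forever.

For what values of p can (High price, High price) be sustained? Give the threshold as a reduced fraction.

2/5

Expected cooperation value is 23 + p·23 + p²·23 + … = 23/(1−p); deviation gives 31 + p·11/(1−p).
23 ≥ 31(1−p) + 11p ⇒ 20p ≥ 8 ⇒ p ≥ 8/20 = 2/5.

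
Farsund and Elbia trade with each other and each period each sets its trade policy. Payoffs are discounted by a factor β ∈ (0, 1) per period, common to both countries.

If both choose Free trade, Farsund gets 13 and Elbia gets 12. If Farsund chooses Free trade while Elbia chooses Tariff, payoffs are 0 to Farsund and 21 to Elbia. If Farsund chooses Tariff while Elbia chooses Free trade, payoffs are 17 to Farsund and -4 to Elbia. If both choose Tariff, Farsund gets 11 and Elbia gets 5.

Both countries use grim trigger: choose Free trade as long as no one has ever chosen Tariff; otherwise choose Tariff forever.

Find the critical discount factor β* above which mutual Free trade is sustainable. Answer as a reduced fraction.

For Farsund: deviation gain 17−13 = 4, per-period punishment loss 13−11 = 2. IC gives β ≥ 4/6 = 2/3.
For Elbia: gain 9, loss 7 per period, so β ≥ 9/16.
The tighter constraint is Farsund's, so cooperation needs β ≥ 2/3.

2/3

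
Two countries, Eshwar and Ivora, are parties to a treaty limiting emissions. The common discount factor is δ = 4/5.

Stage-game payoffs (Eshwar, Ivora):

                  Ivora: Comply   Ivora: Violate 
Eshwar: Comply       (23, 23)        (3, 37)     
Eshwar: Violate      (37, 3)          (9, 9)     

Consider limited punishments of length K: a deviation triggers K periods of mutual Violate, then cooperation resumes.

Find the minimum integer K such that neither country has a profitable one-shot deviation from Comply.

2

IC: δ(1−δ^K)/(1−δ) ≥ (37−23)/(23−9) = 1.
With δ = 4/5: need 1 − δ^K ≥ 1·(1−4/5)/(4/5), i.e. δ^K ≤ 0.7500.
Since (4/5)^1 = 0.8000 and (4/5)^2 = 0.6400, the smallest such K is 2.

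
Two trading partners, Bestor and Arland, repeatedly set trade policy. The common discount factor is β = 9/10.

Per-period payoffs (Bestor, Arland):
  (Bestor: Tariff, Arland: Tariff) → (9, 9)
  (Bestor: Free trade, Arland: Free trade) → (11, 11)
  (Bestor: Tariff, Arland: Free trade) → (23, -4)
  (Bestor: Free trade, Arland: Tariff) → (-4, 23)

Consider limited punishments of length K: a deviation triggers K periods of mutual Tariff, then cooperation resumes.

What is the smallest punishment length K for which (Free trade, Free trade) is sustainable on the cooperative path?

IC: β(1−β^K)/(1−β) ≥ (23−11)/(11−9) = 6.
With β = 9/10: need 1 − β^K ≥ 6·(1−9/10)/(9/10), i.e. β^K ≤ 0.3333.
Since (9/10)^10 = 0.3487 and (9/10)^11 = 0.3138, the smallest such K is 11.

11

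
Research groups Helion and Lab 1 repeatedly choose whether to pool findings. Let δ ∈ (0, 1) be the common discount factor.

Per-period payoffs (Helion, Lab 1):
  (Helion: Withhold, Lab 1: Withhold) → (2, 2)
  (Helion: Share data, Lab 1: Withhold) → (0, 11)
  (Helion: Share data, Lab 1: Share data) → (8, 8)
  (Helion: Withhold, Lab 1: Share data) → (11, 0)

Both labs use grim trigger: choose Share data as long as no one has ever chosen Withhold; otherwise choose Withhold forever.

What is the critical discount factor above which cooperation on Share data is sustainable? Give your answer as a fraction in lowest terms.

One-period gain from deviating is 11 − 8 = 3. The loss is 8 − 2 = 6 in every subsequent period, with present value 6·δ/(1−δ).
Deviation is unprofitable when 6·δ/(1−δ) ≥ 3, i.e. δ/(1−δ) ≥ 1/2.
Equivalently δ ≥ 3/(3+6) = 1/3.

1/3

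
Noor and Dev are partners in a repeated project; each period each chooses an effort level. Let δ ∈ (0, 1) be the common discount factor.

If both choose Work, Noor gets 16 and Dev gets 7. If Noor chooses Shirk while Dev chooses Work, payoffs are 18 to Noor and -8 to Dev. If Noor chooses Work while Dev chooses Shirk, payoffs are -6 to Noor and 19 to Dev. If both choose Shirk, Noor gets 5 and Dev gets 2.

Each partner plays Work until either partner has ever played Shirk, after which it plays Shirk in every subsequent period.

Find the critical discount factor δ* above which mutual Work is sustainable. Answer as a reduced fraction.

12/17

Noor's threshold: (18−16)/(18−5) = 2/13.
Dev's threshold: (19−7)/(19−2) = 12/17.
2/13 < 12/17, so Dev binds and δ* = 12/17.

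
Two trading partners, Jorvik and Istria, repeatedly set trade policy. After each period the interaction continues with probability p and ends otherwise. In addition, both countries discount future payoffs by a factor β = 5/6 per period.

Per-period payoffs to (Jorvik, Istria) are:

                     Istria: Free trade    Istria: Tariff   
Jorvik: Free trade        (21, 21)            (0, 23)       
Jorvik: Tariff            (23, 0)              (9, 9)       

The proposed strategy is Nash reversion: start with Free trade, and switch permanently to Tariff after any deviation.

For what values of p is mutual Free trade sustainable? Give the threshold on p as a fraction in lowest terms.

With continuation probability p and discount β, the effective per-period discount factor is βp.
Grim-trigger IC: βp ≥ (23−21)/(23−9) = 1/7.
So p ≥ (1/7)/(5/6) = 6/35.

6/35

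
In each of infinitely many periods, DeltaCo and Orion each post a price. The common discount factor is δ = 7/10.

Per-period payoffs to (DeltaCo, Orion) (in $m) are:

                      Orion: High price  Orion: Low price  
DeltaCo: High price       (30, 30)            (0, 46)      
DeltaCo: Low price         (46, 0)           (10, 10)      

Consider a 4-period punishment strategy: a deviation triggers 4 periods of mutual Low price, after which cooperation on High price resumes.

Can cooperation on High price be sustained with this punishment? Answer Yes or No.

A one-shot deviation gives 46 now, then 10 for 4 periods, then back to 30.
Gain from deviating: (46−30) today; loss: (30−10) in each of the next 4 periods.
No-deviation condition: (30−10)(δ+…+δ^4) ≥ 46−30, i.e. δ+…+δ^4 ≥ 4/5.
At δ = 7/10: δ+…+δ^4 = 1.7731 ≥ 0.8000.
So cooperation is sustainable.

Yes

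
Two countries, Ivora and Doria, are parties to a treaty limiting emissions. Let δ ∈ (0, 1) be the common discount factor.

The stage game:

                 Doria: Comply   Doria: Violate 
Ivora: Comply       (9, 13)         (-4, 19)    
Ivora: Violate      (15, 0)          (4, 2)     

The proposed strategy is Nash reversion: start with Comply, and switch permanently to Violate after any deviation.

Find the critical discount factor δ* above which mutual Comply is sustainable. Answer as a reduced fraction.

Ivora's threshold: (15−9)/(15−4) = 6/11.
Doria's threshold: (19−13)/(19−2) = 6/17.
6/11 > 6/17, so Ivora binds and δ* = 6/11.

6/11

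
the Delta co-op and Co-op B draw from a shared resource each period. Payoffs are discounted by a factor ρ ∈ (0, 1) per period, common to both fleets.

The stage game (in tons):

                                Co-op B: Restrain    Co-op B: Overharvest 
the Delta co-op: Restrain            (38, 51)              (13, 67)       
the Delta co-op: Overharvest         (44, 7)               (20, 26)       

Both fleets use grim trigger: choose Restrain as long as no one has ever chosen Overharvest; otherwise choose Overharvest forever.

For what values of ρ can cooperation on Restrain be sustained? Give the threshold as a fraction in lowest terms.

the Delta co-op: cooperation gives 38 each period; deviation gives 44 once then 20 forever.
  38/(1−ρ) ≥ 44 + 20ρ/(1−ρ) ⇒ ρ ≥ 6/24 = 1/4.
Co-op B: cooperation gives 51 each period; deviation gives 67 once then 26 forever.
  ρ ≥ 16/41.
Both must hold, so the binding constraint is Co-op B's: ρ ≥ 16/41.

16/41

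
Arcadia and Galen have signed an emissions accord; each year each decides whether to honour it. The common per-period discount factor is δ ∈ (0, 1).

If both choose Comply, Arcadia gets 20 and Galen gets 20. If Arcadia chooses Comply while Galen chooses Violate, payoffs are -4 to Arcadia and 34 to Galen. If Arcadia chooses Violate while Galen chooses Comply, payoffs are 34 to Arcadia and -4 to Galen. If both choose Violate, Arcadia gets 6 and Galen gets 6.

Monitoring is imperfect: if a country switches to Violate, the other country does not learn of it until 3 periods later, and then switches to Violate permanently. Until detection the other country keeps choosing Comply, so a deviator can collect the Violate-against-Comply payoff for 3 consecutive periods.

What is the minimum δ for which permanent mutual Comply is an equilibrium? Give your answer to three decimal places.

0.794

The best deviation is to choose Violate for all 3 undetected periods, earning 34 each, then 6 forever once detected.
Deviation value: 34(1−δ^3)/(1−δ) + 6δ^3/(1−δ); cooperation value: 20/(1−δ).
IC: 20 ≥ 34(1−δ^3) + 6δ^3 = 34 − 28δ^3.
So δ^3 ≥ 14/28 = 1/2, giving δ ≥ (1/2)^(1/3) ≈ 0.794.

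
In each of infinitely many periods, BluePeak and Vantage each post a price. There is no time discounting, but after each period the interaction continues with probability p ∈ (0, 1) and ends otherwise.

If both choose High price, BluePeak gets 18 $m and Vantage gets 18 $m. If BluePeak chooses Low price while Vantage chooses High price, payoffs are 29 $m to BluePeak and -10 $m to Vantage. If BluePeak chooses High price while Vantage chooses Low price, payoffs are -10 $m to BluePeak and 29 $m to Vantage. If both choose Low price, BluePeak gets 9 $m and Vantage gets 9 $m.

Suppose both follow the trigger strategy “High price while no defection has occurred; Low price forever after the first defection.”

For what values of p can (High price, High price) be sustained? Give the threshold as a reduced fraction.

11/20

Expected cooperation value is 18 + p·18 + p²·18 + … = 18/(1−p); deviation gives 29 + p·9/(1−p).
18 ≥ 29(1−p) + 9p ⇒ 20p ≥ 11 ⇒ p ≥ 11/20.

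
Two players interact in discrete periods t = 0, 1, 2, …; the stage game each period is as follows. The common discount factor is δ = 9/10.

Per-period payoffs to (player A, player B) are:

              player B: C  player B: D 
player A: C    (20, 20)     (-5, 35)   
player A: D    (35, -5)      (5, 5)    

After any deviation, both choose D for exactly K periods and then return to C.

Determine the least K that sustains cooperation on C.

No profitable deviation requires (20−5)(δ+…+δ^K) ≥ 35−20, i.e. δ+…+δ^K ≥ 1 ≈ 1.0000.
With δ = 9/10, the partial sums are K=1: 0.9000, K=2: 1.7100.
K = 2 is the first length at which the sum reaches 1.0000.

2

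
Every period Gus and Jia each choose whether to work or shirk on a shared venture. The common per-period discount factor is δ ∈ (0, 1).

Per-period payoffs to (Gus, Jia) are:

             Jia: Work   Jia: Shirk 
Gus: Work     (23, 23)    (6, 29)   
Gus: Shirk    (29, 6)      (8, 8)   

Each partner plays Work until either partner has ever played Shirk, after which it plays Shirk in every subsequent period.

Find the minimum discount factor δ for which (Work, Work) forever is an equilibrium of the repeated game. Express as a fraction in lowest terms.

Under grim trigger the critical discount factor is (T−C)/(T−P) with T = 29, C = 23, P = 8.
δ* = (29−23)/(29−8) = 6/21 = 2/7.

2/7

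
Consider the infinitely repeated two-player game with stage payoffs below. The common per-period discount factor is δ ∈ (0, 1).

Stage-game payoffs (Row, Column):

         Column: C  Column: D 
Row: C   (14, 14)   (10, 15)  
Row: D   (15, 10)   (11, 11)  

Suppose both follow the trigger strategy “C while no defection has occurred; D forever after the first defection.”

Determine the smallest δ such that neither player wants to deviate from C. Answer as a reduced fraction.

Under grim trigger the critical discount factor is (T−C)/(T−P) with T = 15, C = 14, P = 11.
δ* = (15−14)/(15−11) = 1/4.

1/4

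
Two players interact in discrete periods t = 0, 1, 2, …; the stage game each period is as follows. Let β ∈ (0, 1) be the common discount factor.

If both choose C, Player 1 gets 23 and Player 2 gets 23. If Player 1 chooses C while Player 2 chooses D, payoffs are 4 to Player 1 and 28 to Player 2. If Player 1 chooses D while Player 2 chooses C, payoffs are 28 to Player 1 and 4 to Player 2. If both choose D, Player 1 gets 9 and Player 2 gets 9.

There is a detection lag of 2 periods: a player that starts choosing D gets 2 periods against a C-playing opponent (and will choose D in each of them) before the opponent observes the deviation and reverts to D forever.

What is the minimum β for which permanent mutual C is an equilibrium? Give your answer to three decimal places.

0.513

The best deviation is to choose D for all 2 undetected periods, earning 28 each, then 9 forever once detected.
Deviation value: 28(1−β^2)/(1−β) + 9β^2/(1−β); cooperation value: 23/(1−β).
IC: 23 ≥ 28(1−β^2) + 9β^2 = 28 − 19β^2.
So β^2 ≥ 5/19, giving β ≥ (5/19)^(1/2) ≈ 0.513.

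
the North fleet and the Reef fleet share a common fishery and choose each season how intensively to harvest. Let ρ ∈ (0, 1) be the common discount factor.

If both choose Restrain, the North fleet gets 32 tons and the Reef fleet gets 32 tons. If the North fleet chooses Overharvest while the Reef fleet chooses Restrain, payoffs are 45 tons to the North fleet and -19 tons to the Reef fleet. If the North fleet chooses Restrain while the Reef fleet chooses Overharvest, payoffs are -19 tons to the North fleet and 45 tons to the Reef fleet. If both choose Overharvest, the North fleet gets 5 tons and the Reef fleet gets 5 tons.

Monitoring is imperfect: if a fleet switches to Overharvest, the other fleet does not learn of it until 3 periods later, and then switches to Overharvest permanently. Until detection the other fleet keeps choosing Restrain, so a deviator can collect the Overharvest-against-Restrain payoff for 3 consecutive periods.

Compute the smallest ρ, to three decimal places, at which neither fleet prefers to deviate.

0.688

A deviator earns 45 for 3 periods, then 5 forever; cooperating earns 32 forever. Multiplying the IC by (1−ρ):
32 ≥ 45(1−ρ^3) + 5ρ^3, so 40·ρ^3 ≥ 13 and ρ^3 ≥ 13/40.
ρ ≥ (13/40)^(1/3) ≈ 0.688.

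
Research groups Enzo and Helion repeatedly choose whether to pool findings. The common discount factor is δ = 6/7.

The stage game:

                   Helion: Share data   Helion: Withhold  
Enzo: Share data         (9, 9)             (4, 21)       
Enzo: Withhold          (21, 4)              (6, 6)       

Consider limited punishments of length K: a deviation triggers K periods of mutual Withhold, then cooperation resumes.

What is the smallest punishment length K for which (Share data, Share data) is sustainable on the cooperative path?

No profitable deviation requires (9−6)(δ+…+δ^K) ≥ 21−9, i.e. δ+…+δ^K ≥ 4 ≈ 4.0000.
With δ = 6/7, the partial sums are K=1: 0.8571, K=2: 1.5918, …, K=6: 3.6206, K=7: 3.9605, K=8: 4.2519.
K = 8 is the first length at which the sum reaches 4.0000.

8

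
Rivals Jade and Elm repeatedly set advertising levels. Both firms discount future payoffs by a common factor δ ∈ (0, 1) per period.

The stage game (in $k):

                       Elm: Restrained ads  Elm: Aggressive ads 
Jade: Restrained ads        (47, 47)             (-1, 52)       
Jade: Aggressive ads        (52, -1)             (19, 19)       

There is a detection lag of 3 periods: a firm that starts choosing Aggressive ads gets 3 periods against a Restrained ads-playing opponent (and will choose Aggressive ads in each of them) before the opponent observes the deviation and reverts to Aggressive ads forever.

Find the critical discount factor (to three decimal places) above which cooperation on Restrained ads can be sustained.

The best deviation is to choose Aggressive ads for all 3 undetected periods, earning 52 each, then 19 forever once detected.
Deviation value: 52(1−δ^3)/(1−δ) + 19δ^3/(1−δ); cooperation value: 47/(1−δ).
IC: 47 ≥ 52(1−δ^3) + 19δ^3 = 52 − 33δ^3.
So δ^3 ≥ 5/33, giving δ ≥ (5/33)^(1/3) ≈ 0.533.

0.533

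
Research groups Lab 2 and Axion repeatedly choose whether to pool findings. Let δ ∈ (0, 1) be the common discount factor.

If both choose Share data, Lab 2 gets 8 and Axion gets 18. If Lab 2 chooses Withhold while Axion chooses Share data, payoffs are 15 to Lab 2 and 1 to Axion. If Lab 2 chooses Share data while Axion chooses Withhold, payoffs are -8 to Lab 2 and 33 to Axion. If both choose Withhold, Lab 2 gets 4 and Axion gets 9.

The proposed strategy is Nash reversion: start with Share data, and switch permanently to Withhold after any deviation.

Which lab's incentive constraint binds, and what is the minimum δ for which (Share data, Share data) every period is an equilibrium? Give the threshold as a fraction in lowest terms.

For Lab 2: deviation gain 15−8 = 7, per-period punishment loss 8−4 = 4. IC gives δ ≥ 7/11.
For Axion: gain 15, loss 9 per period, so δ ≥ 15/24 = 5/8.
The tighter constraint is Lab 2's, so cooperation needs δ ≥ 7/11.

Lab 2; δ ≥ 7/11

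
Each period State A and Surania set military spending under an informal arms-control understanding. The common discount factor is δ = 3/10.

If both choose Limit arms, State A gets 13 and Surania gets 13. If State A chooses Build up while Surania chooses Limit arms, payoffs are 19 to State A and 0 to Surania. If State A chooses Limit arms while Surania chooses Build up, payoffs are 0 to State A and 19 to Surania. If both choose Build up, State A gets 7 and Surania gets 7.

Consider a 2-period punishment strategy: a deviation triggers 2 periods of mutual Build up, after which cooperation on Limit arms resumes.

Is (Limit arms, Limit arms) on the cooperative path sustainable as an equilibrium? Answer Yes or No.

No

A one-shot deviation gives 19 now, then 7 for 2 periods, then back to 13.
Gain from deviating: (19−13) today; loss: (13−7) in each of the next 2 periods.
No-deviation condition: (13−7)(δ+…+δ^2) ≥ 19−13, i.e. δ+…+δ^2 ≥ 1.
At δ = 3/10: δ+…+δ^2 = 0.3900 < 1.0000.
So cooperation is not sustainable.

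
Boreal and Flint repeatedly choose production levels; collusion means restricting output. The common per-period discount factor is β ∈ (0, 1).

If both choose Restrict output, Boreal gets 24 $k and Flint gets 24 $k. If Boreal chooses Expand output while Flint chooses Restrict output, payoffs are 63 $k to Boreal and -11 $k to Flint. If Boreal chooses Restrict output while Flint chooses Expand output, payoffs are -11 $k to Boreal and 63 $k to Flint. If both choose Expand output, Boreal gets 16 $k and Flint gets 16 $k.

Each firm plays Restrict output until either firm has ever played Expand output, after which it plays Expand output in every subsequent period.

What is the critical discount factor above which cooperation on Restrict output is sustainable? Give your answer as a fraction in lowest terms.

39/47

Cooperation forever yields 24 each period: 24/(1−β).
Deviating yields 63 once, then 16 forever: 63 + 16β/(1−β).
No profitable deviation requires 24/(1−β) ≥ 63 + 16β/(1−β).
Multiplying by (1−β): 24 ≥ 63(1−β) + 16β = 63 − 47β.
So 47β ≥ 39, i.e. β ≥ 39/47.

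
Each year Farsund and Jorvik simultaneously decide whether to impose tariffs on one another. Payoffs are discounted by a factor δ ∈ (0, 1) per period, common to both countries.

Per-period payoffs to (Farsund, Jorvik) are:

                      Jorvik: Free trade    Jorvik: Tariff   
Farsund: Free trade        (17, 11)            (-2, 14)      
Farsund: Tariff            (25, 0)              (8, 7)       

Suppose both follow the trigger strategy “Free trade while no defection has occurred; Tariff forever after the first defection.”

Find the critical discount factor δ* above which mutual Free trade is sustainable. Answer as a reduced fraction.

8/17

Farsund's threshold: (25−17)/(25−8) = 8/17.
Jorvik's threshold: (14−11)/(14−7) = 3/7.
8/17 > 3/7, so Farsund binds and δ* = 8/17.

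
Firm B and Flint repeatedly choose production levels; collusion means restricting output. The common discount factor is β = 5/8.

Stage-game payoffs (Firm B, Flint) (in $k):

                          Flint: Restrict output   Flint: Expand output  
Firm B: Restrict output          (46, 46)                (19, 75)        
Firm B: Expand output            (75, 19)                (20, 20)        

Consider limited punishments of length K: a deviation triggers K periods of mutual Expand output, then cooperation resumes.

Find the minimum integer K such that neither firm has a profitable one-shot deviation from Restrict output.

No profitable deviation requires (46−20)(β+…+β^K) ≥ 75−46, i.e. β+…+β^K ≥ 29/26 ≈ 1.1154.
With β = 5/8, the partial sums are K=1: 0.6250, K=2: 1.0156, K=3: 1.2598.
K = 3 is the first length at which the sum reaches 1.1154.

3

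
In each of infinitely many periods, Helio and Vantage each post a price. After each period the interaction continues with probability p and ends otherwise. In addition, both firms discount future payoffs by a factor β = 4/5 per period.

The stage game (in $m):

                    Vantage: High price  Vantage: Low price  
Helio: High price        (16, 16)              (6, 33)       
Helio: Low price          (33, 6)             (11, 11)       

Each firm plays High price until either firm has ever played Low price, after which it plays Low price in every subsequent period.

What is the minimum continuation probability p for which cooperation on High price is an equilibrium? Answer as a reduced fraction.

85/88

With continuation probability p and discount β, the effective per-period discount factor is βp.
Grim-trigger IC: βp ≥ (33−16)/(33−11) = 17/22.
So p ≥ (17/22)/(4/5) = 85/88.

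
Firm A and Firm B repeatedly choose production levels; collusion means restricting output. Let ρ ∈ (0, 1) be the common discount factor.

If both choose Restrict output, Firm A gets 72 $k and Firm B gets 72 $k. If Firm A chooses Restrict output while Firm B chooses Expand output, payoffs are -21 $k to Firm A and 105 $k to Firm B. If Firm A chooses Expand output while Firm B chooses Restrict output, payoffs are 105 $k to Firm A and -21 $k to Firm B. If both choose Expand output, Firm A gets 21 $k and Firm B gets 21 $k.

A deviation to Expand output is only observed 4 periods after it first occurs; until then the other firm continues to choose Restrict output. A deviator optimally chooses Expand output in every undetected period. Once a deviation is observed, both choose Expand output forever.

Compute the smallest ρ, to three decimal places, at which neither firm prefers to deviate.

The best deviation is to choose Expand output for all 4 undetected periods, earning 105 each, then 21 forever once detected.
Deviation value: 105(1−ρ^4)/(1−ρ) + 21ρ^4/(1−ρ); cooperation value: 72/(1−ρ).
IC: 72 ≥ 105(1−ρ^4) + 21ρ^4 = 105 − 84ρ^4.
So ρ^4 ≥ 33/84 = 11/28, giving ρ ≥ (11/28)^(1/4) ≈ 0.792.

0.792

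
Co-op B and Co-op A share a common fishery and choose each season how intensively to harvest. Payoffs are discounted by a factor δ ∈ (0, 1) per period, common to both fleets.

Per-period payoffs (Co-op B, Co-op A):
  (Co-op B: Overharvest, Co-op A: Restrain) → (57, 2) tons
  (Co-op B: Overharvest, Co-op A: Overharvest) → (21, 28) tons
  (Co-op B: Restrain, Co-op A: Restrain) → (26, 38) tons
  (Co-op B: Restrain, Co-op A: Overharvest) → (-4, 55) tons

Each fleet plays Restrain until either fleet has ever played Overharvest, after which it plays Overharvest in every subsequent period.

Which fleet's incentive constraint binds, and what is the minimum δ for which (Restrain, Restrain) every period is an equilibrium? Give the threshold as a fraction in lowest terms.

Co-op B; δ ≥ 31/36

For Co-op B: deviation gain 57−26 = 31, per-period punishment loss 26−21 = 5. IC gives δ ≥ 31/36.
For Co-op A: gain 17, loss 10 per period, so δ ≥ 17/27.
The tighter constraint is Co-op B's, so cooperation needs δ ≥ 31/36.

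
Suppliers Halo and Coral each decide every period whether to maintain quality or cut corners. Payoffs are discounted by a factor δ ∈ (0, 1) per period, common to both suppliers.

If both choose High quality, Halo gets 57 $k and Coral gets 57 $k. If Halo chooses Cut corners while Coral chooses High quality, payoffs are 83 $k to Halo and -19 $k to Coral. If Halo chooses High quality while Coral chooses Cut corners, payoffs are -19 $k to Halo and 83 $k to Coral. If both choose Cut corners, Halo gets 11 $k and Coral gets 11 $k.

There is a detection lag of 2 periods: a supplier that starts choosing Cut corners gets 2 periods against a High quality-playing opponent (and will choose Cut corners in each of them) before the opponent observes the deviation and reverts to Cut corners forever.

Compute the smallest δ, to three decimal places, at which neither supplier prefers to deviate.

A deviator earns 83 for 2 periods, then 11 forever; cooperating earns 57 forever. Multiplying the IC by (1−δ):
57 ≥ 83(1−δ^2) + 11δ^2, so 72·δ^2 ≥ 26 and δ^2 ≥ 13/36.
δ ≥ (13/36)^(1/2) ≈ 0.601.

0.601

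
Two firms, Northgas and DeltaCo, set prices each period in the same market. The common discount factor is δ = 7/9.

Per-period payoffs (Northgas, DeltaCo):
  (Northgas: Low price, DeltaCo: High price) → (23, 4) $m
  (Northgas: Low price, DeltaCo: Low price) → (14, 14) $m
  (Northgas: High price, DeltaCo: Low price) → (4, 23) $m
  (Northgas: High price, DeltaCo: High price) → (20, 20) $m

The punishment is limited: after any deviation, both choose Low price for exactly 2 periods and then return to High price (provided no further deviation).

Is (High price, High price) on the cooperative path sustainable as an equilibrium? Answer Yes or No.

Yes

Comparing payoff streams over the 3 periods until play realigns: cooperate → 20(1+δ+…+δ^2); deviate → 23 + 14(δ+…+δ^2).
Cooperation is sustained iff (20−14)(δ+…+δ^2) ≥ 23−20.
δ+…+δ^2 = 7/9·(1−(7/9)^2)/(1−7/9) = 1.3827, and (23−20)/(20−14) = 0.5000.
1.3827 ≥ 0.5000, so cooperation is sustainable.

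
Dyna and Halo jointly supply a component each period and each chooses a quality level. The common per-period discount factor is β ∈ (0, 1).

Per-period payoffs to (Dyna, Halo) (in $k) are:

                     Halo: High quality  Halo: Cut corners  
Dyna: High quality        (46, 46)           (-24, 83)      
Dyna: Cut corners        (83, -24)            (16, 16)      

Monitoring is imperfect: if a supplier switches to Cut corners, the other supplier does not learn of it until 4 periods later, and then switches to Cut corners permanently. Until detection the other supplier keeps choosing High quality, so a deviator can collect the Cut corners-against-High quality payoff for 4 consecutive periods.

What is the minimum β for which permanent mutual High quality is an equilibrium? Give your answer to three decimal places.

The best deviation is to choose Cut corners for all 4 undetected periods, earning 83 each, then 16 forever once detected.
Deviation value: 83(1−β^4)/(1−β) + 16β^4/(1−β); cooperation value: 46/(1−β).
IC: 46 ≥ 83(1−β^4) + 16β^4 = 83 − 67β^4.
So β^4 ≥ 37/67, giving β ≥ (37/67)^(1/4) ≈ 0.862.

0.862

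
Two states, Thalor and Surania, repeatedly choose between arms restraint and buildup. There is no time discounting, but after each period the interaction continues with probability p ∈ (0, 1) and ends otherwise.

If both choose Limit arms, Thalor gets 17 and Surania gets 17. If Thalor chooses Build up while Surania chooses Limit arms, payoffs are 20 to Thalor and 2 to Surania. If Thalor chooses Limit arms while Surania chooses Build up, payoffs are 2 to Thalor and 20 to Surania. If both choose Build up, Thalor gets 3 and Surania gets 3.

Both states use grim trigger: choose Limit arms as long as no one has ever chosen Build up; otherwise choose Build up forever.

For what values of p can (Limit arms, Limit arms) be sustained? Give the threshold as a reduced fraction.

3/17

Expected cooperation value is 17 + p·17 + p²·17 + … = 17/(1−p); deviation gives 20 + p·3/(1−p).
17 ≥ 20(1−p) + 3p ⇒ 17p ≥ 3 ⇒ p ≥ 3/17.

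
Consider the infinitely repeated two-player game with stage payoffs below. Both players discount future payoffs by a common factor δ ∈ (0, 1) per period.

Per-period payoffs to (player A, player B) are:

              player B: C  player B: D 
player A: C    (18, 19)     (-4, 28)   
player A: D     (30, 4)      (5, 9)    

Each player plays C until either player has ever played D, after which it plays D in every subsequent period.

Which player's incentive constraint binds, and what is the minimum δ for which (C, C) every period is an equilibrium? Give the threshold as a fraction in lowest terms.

player A; δ ≥ 12/25

player A's threshold: (30−18)/(30−5) = 12/25.
player B's threshold: (28−19)/(28−9) = 9/19.
12/25 > 9/19, so player A binds and δ* = 12/25.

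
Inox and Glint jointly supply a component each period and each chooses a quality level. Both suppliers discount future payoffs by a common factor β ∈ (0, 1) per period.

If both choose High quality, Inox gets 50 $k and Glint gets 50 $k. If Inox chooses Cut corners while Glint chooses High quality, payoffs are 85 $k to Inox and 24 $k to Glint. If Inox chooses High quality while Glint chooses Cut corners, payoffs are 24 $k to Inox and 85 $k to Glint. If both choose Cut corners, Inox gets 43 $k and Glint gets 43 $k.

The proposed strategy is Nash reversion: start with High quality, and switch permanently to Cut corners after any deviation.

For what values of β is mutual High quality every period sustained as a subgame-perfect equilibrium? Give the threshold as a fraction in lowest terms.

5/6

Under grim trigger the critical discount factor is (T−C)/(T−P) with T = 85, C = 50, P = 43.
β* = (85−50)/(85−43) = 35/42 = 5/6.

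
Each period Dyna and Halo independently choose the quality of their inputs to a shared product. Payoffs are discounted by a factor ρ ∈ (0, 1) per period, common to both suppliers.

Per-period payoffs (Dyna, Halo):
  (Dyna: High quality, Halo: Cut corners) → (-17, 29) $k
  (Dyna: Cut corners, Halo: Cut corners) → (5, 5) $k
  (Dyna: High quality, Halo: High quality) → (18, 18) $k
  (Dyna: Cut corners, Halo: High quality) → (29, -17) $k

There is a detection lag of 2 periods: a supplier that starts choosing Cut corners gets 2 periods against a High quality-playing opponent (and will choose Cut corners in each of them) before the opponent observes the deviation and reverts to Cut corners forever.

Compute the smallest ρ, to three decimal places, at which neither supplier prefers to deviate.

A deviator earns 29 for 2 periods, then 5 forever; cooperating earns 18 forever. Multiplying the IC by (1−ρ):
18 ≥ 29(1−ρ^2) + 5ρ^2, so 24·ρ^2 ≥ 11 and ρ^2 ≥ 11/24.
ρ ≥ (11/24)^(1/2) ≈ 0.677.

0.677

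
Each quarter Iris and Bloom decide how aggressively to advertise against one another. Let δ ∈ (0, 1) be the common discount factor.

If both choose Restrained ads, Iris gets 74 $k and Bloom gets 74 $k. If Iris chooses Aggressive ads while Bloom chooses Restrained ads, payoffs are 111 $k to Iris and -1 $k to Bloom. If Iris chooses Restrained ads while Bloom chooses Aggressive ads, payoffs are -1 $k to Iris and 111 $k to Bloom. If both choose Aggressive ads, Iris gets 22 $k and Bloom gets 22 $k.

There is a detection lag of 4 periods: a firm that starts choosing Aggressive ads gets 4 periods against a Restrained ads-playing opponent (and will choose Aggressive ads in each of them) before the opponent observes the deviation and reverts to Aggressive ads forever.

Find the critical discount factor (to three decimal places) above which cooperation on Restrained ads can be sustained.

Deviating for the 4 undetected periods gains 111−74 = 37 per period over cooperation, then loses 74−22 = 52 per period forever once punishment starts.
Gain: 37(1 + δ + … + δ^3); loss: 52·δ^4/(1−δ).
No profitable deviation ⇔ 37(1−δ^4) ≤ 52·δ^4, i.e. δ^4 ≥ 37/(37+52) = 37/89.
Hence δ ≥ (37/89)^(1/4) ≈ 0.803.

0.803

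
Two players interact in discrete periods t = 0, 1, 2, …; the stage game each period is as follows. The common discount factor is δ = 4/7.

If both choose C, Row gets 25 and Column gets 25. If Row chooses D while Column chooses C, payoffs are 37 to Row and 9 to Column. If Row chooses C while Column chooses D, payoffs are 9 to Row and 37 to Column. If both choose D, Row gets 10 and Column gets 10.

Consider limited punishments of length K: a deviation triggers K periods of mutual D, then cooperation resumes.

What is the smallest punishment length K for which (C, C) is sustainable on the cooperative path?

2

IC: δ(1−δ^K)/(1−δ) ≥ (37−25)/(25−10) = 4/5.
With δ = 4/7: need 1 − δ^K ≥ 4/5·(1−4/7)/(4/7), i.e. δ^K ≤ 0.4000.
Since (4/7)^1 = 0.5714 and (4/7)^2 = 0.3265, the smallest such K is 2.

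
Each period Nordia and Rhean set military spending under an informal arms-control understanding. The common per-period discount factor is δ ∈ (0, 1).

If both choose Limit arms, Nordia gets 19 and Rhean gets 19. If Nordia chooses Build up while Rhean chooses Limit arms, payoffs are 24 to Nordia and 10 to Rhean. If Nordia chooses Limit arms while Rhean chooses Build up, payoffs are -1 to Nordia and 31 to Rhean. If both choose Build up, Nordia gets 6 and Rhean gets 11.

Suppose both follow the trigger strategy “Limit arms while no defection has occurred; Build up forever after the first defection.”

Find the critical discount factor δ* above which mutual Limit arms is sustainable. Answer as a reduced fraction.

3/5

Nordia's threshold: (24−19)/(24−6) = 5/18.
Rhean's threshold: (31−19)/(31−11) = 3/5.
5/18 < 3/5, so Rhean binds and δ* = 3/5.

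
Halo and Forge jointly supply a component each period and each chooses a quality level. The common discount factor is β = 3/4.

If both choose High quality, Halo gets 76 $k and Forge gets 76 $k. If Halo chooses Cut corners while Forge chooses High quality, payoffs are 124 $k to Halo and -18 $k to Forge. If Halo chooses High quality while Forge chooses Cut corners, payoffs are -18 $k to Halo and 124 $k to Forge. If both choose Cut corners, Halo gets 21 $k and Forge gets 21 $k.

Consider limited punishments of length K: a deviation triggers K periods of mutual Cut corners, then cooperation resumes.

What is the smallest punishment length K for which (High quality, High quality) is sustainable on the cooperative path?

IC: β(1−β^K)/(1−β) ≥ (124−76)/(76−21) = 48/55.
With β = 3/4: need 1 − β^K ≥ 48/55·(1−3/4)/(3/4), i.e. β^K ≤ 0.7091.
Since (3/4)^1 = 0.7500 and (3/4)^2 = 0.5625, the smallest such K is 2.

2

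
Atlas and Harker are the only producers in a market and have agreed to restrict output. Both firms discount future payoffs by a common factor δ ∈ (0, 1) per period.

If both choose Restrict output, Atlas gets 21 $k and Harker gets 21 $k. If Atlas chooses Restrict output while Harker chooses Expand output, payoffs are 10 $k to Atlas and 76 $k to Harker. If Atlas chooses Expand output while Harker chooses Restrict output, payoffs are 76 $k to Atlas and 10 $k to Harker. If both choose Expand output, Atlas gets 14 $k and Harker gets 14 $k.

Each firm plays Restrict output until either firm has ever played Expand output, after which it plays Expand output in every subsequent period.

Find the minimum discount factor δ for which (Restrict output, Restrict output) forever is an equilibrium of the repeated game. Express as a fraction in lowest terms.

55/62

Cooperation forever yields 21 each period: 21/(1−δ).
Deviating yields 76 once, then 14 forever: 76 + 14δ/(1−δ).
No profitable deviation requires 21/(1−δ) ≥ 76 + 14δ/(1−δ).
Multiplying by (1−δ): 21 ≥ 76(1−δ) + 14δ = 76 − 62δ.
So 62δ ≥ 55, i.e. δ ≥ 55/62.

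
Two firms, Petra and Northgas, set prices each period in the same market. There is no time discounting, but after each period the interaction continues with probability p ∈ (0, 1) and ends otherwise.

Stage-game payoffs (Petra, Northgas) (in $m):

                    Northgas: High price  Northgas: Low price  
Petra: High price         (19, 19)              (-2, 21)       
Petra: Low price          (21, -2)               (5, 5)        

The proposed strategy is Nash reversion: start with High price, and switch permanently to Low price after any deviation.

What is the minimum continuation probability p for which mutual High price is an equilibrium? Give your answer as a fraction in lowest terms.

With no time discounting, the continuation probability p plays the role of the discount factor.
Grim-trigger IC: 19/(1−p) ≥ 21 + 5p/(1−p) ⇒ p ≥ (21−19)/(21−5) = 1/8.

1/8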